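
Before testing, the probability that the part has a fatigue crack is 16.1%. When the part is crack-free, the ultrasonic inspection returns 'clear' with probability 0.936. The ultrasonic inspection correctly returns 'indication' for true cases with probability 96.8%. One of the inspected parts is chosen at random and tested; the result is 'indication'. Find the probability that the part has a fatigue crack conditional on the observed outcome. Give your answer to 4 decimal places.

Let H be the event that the part has a fatigue crack. P(H) = 0.161, so P(¬H) = 0.839. With E the 'indication' result, P(E|H) = 0.968 and P(E|¬H) = 0.064.
P(E) = 0.968·0.161 + 0.064·0.839 = 0.15585 + 0.053696 = 0.20954.
By Bayes' theorem, P(H|E) = 0.15585 / 0.20954 = 0.7437.

P(H | E) ≈ 0.7437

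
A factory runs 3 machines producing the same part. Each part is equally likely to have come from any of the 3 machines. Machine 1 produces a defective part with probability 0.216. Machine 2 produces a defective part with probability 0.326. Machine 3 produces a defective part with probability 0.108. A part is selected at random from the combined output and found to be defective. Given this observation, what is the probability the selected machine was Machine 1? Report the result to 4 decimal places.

Posterior probability ≈ 0.3323

P(defective|M1) = 0.216; P(defective|M2) = 0.326; P(defective|M3) = 0.108.
Prior × likelihood for each source: 0.333333·0.216=0.07200, 0.333333·0.326=0.1087, 0.333333·0.108=0.03600. Summing gives P(defective) = 0.21667.
P(Machine 1 | defective) = 0.07200 / 0.21667 = 0.3323.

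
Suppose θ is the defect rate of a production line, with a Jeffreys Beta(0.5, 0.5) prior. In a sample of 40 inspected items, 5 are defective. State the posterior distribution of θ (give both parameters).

Posterior: Beta(5.5, 35.5)

Observing 5 successes and 35 failures updates Beta(0.5, 0.5) by adding the success and failure counts to the two shape parameters: α = 0.5+5 = 5.5, β = 0.5+35 = 35.5.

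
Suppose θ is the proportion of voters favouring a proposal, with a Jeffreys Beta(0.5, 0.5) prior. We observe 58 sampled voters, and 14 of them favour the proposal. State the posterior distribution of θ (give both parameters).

The binomial likelihood is conjugate to the Beta prior: with 14 successes and 44 failures, the posterior is Beta(0.5+14, 0.5+44) = Beta(14.5, 44.5).

Posterior: Beta(14.5, 44.5)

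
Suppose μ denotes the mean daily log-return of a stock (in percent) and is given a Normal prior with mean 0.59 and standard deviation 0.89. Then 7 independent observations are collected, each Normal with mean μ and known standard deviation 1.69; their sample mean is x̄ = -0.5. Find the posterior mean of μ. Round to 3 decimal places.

Prior precision 1/τ₀² = 1/0.89² = 1.26247; data precision n/σ² = 7/1.69² = 2.45089.
Posterior precision = 1.26247 + 2.45089 = 3.71336.
Posterior mean = (1.26247·0.59 + 2.45089·-0.5) / 3.71336 = -0.129.

Posterior mean ≈ -0.129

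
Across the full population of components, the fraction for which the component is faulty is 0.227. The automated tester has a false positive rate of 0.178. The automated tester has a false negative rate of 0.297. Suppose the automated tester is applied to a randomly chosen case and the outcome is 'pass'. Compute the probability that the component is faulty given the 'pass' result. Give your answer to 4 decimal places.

Let H be the event that the component is faulty. P(H) = 0.227, so P(¬H) = 0.773. With E the 'pass' result, P(E|H) = 0.297 and P(E|¬H) = 0.822.
P(E) = 0.297·0.227 + 0.822·0.773 = 0.067419 + 0.63541 = 0.70283.
By Bayes' theorem, P(H|E) = 0.067419 / 0.70283 = 0.0959.

P(H | E) ≈ 0.0959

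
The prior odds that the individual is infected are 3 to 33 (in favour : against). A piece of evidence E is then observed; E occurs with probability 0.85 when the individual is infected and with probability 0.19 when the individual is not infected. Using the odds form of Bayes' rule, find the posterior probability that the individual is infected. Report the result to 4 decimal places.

Posterior probability ≈ 0.2891

Prior odds = 3/33 = 0.090909. In log-odds, ln(0.090909) = -2.3979.
Add log likelihood ratio: ln(4.4737) = 1.4982.
Posterior log-odds = -0.89968, so posterior odds = exp(-0.89968) = 0.40670. Converting, P(H|E) = 0.40670/1.4067 = 0.2891.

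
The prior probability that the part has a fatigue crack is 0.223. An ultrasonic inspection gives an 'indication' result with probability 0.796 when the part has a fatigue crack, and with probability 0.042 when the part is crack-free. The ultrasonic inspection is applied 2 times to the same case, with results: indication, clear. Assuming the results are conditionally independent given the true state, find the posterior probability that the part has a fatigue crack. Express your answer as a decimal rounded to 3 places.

Let H be the event that the part has a fatigue crack; start with P(H) = 0.223. P('indication'|H) = 0.796, P('indication'|¬H) = 0.042.
Update on result 1 ('indication'): P(H) ← 0.796·0.2230 / (0.796·0.2230 + 0.042·0.7770) = 0.17751/0.21014 = 0.8447.
Update on result 2 ('clear'): P(H) ← 0.204·0.8447 / (0.204·0.8447 + 0.958·0.1553) = 0.17232/0.32109 = 0.5367.

Posterior P(H) ≈ 0.537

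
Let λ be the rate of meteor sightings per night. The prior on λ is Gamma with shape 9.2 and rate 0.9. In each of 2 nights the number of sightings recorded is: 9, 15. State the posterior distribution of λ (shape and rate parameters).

Posterior: Gamma(shape=33.2, rate=2.9)

Total count ∑xᵢ = 24 over n = 2 nights.
Gamma is conjugate to the Poisson likelihood: posterior is Gamma(shape = 9.2+24 = 33.2, rate = 0.9+2 = 2.9).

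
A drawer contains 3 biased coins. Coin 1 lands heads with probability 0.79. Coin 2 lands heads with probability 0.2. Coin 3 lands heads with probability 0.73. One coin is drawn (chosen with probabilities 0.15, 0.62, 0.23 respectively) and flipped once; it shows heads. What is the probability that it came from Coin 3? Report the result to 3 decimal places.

Posterior probability ≈ 0.409

Tabulate prior·likelihood by source: [1] prior 0.15, lik 0.79, product 0.1185; [2] prior 0.62, lik 0.2, product 0.1240; [3] prior 0.23, lik 0.73, product 0.1679.
Normalizing constant = 0.41040; the posterior for Coin 3 is its product over the sum, 0.1679/0.41040 = 0.409.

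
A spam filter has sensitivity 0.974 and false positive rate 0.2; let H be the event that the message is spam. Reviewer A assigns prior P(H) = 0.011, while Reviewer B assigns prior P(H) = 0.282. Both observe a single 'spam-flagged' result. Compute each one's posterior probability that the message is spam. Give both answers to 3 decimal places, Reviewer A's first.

Reviewer A: 0.051; Reviewer B: 0.657

P('+'|H) = 0.974, P('+'|¬H) = 0.2.
Reviewer A: numerator 0.974·0.011 = 0.010714; evidence = 0.010714+0.2·0.989 = 0.20851; posterior = 0.051.
Reviewer B: numerator 0.974·0.282 = 0.27467; evidence = 0.27467+0.2·0.718 = 0.41827; posterior = 0.657.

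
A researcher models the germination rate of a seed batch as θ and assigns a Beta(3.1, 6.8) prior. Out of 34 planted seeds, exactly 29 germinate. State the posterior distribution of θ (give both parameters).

The binomial likelihood is conjugate to the Beta prior: with 29 successes and 5 failures, the posterior is Beta(3.1+29, 6.8+5) = Beta(32.1, 11.8).

Posterior: Beta(32.1, 11.8)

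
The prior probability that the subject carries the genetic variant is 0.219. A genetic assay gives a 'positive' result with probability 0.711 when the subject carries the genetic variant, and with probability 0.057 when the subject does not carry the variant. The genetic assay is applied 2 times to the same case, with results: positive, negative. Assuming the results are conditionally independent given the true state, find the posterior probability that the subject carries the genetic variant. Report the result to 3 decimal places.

With H the event that the subject carries the genetic variant, the joint likelihood of the observed sequence is P(data|H) = 0.711·0.289 = 0.20548 and P(data|¬H) = 0.057·0.943 = 0.053751.
Bayes: P(H|data) = 0.219·0.20548 / (0.219·0.20548 + 0.781·0.053751) = 0.045000/0.086979 = 0.5174.

Posterior P(H) ≈ 0.517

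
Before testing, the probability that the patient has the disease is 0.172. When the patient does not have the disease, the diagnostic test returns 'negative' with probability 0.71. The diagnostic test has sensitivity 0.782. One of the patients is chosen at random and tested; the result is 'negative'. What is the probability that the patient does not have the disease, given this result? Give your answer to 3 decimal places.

P(¬H | E) ≈ 0.940

Write H for 'the patient has the disease'. Prior odds H:¬H = 0.172/0.828 = 0.20773. For the 'negative' outcome, the likelihood ratio is 0.218/0.71 = 0.30704.
Posterior odds = 0.20773 × 0.30704 = 0.063782, so P(H|E) = 0.063782/(1+0.063782) = 0.060. Then P(¬H|E) = 1 − 0.060 = 0.940.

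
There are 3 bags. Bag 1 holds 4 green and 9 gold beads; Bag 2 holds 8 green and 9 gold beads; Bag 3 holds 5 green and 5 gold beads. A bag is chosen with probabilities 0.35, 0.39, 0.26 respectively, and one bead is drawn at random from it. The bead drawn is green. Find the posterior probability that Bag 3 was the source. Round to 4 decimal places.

Posterior probability ≈ 0.3086

Tabulate prior·likelihood by source: [1] prior 0.35, lik 0.3077, product 0.1077; [2] prior 0.39, lik 0.4706, product 0.1835; [3] prior 0.26, lik 0.5, product 0.1300.
Normalizing constant = 0.42122; the posterior for Bag 3 is its product over the sum, 0.1300/0.42122 = 0.3086.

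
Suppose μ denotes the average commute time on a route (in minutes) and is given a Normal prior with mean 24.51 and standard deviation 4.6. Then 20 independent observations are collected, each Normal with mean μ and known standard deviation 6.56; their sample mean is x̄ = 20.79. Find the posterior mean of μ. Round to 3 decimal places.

Prior precision 1/τ₀² = 1/4.6² = 0.0472590; data precision n/σ² = 20/6.56² = 0.464753.
Posterior precision = 0.0472590 + 0.464753 = 0.512012.
Posterior mean = (0.0472590·24.51 + 0.464753·20.79) / 0.512012 = 21.133.

Posterior mean ≈ 21.133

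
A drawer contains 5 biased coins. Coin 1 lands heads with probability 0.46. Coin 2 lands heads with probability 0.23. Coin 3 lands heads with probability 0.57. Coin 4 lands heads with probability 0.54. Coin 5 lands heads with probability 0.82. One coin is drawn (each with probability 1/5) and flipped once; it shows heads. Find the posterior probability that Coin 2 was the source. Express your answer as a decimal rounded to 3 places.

Posterior probability ≈ 0.088

P(heads|C1) = 0.46; P(heads|C2) = 0.23; P(heads|C3) = 0.57; P(heads|C4) = 0.54; P(heads|C5) = 0.82.
Prior × likelihood for each source: 0.2·0.46=0.09200, 0.2·0.23=0.04600, 0.2·0.57=0.1140, 0.2·0.54=0.1080, 0.2·0.82=0.1640. Summing gives P(heads) = 0.52400.
P(Coin 2 | heads) = 0.04600 / 0.52400 = 0.088.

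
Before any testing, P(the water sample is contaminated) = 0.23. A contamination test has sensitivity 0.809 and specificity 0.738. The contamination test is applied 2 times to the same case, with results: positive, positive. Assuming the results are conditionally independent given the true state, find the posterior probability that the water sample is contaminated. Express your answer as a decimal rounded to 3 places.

With H the event that the water sample is contaminated, the joint likelihood of the observed sequence is P(data|H) = 0.809·0.809 = 0.65448 and P(data|¬H) = 0.262·0.262 = 0.068644.
Bayes: P(H|data) = 0.23·0.65448 / (0.23·0.65448 + 0.77·0.068644) = 0.15053/0.20339 = 0.7401.

Posterior P(H) ≈ 0.740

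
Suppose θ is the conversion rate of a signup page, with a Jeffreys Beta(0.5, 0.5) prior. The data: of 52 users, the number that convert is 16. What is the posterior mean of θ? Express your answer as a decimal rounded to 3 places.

Observing 16 successes and 36 failures updates Beta(0.5, 0.5) by adding the success and failure counts to the two shape parameters: α = 0.5+16 = 16.5, β = 0.5+36 = 36.5.
Posterior mean = α/(α+β) = 16.5/53 = 0.311.

Posterior mean ≈ 0.311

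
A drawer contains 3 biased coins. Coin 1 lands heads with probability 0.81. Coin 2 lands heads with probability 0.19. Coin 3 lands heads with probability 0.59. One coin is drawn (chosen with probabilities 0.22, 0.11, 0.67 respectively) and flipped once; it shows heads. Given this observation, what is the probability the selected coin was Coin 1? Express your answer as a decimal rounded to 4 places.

Posterior probability ≈ 0.2998

Tabulate prior·likelihood by source: [1] prior 0.22, lik 0.81, product 0.1782; [2] prior 0.11, lik 0.19, product 0.02090; [3] prior 0.67, lik 0.59, product 0.3953.
Normalizing constant = 0.59440; the posterior for Coin 1 is its product over the sum, 0.1782/0.59440 = 0.2998.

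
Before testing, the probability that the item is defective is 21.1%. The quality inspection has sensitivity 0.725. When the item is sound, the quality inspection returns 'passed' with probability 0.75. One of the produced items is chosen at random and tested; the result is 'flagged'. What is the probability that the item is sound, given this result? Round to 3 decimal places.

Let H be the event that the item is defective. P(H) = 0.211, so P(¬H) = 0.789. With E the 'flagged' result, P(E|H) = 0.725 and P(E|¬H) = 0.25.
P(E) = 0.725·0.211 + 0.25·0.789 = 0.15297 + 0.19725 = 0.35023.
By Bayes' theorem, P(H|E) = 0.15297 / 0.35023 = 0.437. Hence P(¬H|E) = 1 − 0.437 = 0.563.

P(¬H | E) ≈ 0.563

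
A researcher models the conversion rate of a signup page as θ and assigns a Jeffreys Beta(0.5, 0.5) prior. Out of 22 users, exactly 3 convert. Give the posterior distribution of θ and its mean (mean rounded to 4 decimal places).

Observing 3 successes and 19 failures updates Beta(0.5, 0.5) by adding the success and failure counts to the two shape parameters: α = 0.5+3 = 3.5, β = 0.5+19 = 19.5.
E[θ | data] = 3.5/(3.5+19.5) = 0.1522.

Posterior: Beta(3.5, 19.5); mean ≈ 0.1522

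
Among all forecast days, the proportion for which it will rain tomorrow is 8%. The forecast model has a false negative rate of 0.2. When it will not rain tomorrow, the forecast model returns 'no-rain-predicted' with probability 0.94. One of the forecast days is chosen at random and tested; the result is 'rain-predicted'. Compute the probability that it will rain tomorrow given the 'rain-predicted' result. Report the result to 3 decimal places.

P(H | E) ≈ 0.537

Write H for 'it will rain tomorrow'. Prior odds H:¬H = 0.08/0.92 = 0.086957. For the 'rain-predicted' outcome, the likelihood ratio is 0.8/0.06 = 13.333.
Posterior odds = 0.086957 × 13.333 = 1.1594, so P(H|E) = 1.1594/(1+1.1594) = 0.537.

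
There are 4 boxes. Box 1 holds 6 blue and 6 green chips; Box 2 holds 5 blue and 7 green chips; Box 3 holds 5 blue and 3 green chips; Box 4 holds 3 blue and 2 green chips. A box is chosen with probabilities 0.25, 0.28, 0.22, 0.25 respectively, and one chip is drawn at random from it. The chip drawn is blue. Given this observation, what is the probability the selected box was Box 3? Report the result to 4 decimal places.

P(blue|Box 1) = 0.5; P(blue|Box 2) = 0.4167; P(blue|Box 3) = 0.625; P(blue|Box 4) = 0.6.
Prior × likelihood for each source: 0.25·0.5=0.1250, 0.28·0.4167=0.1167, 0.22·0.625=0.1375, 0.25·0.6=0.1500. Summing gives P(blue) = 0.52917.
P(Box 3 | blue) = 0.1375 / 0.52917 = 0.2598.

Posterior probability ≈ 0.2598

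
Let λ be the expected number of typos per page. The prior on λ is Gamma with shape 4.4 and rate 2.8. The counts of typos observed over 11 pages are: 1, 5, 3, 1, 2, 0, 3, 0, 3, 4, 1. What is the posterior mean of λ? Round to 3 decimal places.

Posterior mean ≈ 1.986

The Poisson likelihood adds the total count to the shape and the number of exposure periods to the rate. Here ∑xᵢ = 23 and n = 11, so shape 4.4→27.4 and rate 2.8→13.8.
E[λ | data] = 27.4/13.8 = 1.986.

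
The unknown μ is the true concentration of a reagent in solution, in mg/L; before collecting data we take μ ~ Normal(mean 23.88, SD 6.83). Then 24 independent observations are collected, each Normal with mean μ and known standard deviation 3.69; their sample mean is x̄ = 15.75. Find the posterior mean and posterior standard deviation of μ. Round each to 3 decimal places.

Posterior mean ≈ 15.848; posterior SD ≈ 0.749

With known σ, the Normal prior is conjugate. Weight on the data is w = (n/σ²)/(n/σ² + 1/τ₀²) = 1.76262/(1.76262+0.0214367) = 0.98798.
Posterior mean = w·x̄ + (1−w)·μ₀ = 0.98798·15.75 + 0.012016·23.88 = 15.848. Posterior variance = 1/(1.76262+0.0214367) = 0.560521, so SD = 0.749.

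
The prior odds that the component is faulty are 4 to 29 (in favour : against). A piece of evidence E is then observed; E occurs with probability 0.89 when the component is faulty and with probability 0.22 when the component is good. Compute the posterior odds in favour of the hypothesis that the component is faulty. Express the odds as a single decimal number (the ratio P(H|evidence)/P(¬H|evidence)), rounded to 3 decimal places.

Prior odds = 4/29 = 0.13793.
Likelihood ratio for E = 0.89/0.22 = 4.0455.
Posterior odds = prior odds × LR = 0.55799.

Posterior odds ≈ 0.558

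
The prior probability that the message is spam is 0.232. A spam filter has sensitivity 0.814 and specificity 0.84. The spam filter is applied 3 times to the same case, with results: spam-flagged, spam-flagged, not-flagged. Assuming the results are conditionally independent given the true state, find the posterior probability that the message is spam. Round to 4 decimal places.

Posterior P(H) ≈ 0.6339

Let H be the event that the message is spam; start with P(H) = 0.232. P('spam-flagged'|H) = 0.814, P('spam-flagged'|¬H) = 0.16.
Update on result 1 ('spam-flagged'): P(H) ← 0.814·0.2320 / (0.814·0.2320 + 0.16·0.7680) = 0.18885/0.31173 = 0.6058.
Update on result 2 ('spam-flagged'): P(H) ← 0.814·0.6058 / (0.814·0.6058 + 0.16·0.3942) = 0.49313/0.55620 = 0.8866.
Update on result 3 ('not-flagged'): P(H) ← 0.186·0.8866 / (0.186·0.8866 + 0.84·0.1134) = 0.16491/0.26016 = 0.6339.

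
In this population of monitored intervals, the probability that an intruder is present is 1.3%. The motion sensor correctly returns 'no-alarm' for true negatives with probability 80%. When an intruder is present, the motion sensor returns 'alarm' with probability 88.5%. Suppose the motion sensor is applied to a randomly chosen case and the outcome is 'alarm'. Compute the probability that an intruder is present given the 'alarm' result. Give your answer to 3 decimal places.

Let H be the event that an intruder is present. P(H) = 0.013, so P(¬H) = 0.987. With E the 'alarm' result, P(E|H) = 0.885 and P(E|¬H) = 0.2.
P(E) = 0.885·0.013 + 0.2·0.987 = 0.011505 + 0.19740 = 0.20891.
By Bayes' theorem, P(H|E) = 0.011505 / 0.20891 = 0.055.

P(H | E) ≈ 0.055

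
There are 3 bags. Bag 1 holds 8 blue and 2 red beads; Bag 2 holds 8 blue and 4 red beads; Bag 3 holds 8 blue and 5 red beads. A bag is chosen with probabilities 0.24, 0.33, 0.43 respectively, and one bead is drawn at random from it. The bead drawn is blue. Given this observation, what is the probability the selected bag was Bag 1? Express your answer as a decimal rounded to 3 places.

Posterior probability ≈ 0.284

Tabulate prior·likelihood by source: [1] prior 0.24, lik 0.8, product 0.1920; [2] prior 0.33, lik 0.6667, product 0.2200; [3] prior 0.43, lik 0.6154, product 0.2646.
Normalizing constant = 0.67662; the posterior for Bag 1 is its product over the sum, 0.1920/0.67662 = 0.284.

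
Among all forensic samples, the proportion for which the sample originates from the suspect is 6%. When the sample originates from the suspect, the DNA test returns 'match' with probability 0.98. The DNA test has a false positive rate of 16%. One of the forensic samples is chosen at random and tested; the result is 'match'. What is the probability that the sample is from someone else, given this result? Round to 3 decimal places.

Let H be the event that the sample originates from the suspect. P(H) = 0.06, so P(¬H) = 0.94. With E the 'match' result, P(E|H) = 0.98 and P(E|¬H) = 0.16.
P(E) = 0.98·0.06 + 0.16·0.94 = 0.058800 + 0.15040 = 0.20920.
By Bayes' theorem, P(H|E) = 0.058800 / 0.20920 = 0.281. Hence P(¬H|E) = 1 − 0.281 = 0.719.

P(¬H | E) ≈ 0.719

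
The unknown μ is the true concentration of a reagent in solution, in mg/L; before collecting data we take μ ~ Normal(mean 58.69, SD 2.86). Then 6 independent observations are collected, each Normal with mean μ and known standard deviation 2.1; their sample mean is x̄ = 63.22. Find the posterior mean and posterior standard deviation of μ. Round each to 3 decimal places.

Prior precision 1/τ₀² = 1/2.86² = 0.122255; data precision n/σ² = 6/2.1² = 1.36054.
Posterior precision = 0.122255 + 1.36054 = 1.48280, giving posterior SD = 1/√1.48280 = 0.821.
Posterior mean = (0.122255·58.69 + 1.36054·63.22) / 1.48280 = 62.847.

Posterior mean ≈ 62.847; posterior SD ≈ 0.821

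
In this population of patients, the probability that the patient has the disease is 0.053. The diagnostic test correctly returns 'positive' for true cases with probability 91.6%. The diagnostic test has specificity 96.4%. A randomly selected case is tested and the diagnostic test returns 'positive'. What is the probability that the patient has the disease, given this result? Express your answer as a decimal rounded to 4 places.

P(H | E) ≈ 0.5875

Write H for 'the patient has the disease'. Prior odds H:¬H = 0.053/0.947 = 0.055966. For the 'positive' outcome, the likelihood ratio is 0.916/0.036 = 25.444.
Posterior odds = 0.055966 × 25.444 = 1.4240, so P(H|E) = 1.4240/(1+1.4240) = 0.5875.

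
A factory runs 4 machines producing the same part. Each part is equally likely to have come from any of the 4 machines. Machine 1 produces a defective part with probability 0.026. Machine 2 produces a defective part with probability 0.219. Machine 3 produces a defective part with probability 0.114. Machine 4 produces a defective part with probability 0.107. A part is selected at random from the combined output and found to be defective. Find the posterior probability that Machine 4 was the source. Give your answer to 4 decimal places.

Posterior probability ≈ 0.2296

Tabulate prior·likelihood by source: [1] prior 0.25, lik 0.026, product 0.006500; [2] prior 0.25, lik 0.219, product 0.05475; [3] prior 0.25, lik 0.114, product 0.02850; [4] prior 0.25, lik 0.107, product 0.02675.
Normalizing constant = 0.11650; the posterior for Machine 4 is its product over the sum, 0.02675/0.11650 = 0.2296.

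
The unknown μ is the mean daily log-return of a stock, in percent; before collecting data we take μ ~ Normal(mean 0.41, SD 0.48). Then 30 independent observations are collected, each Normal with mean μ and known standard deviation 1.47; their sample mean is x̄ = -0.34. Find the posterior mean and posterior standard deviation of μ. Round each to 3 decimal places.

Posterior mean ≈ -0.161; posterior SD ≈ 0.234

Prior precision 1/τ₀² = 1/0.48² = 4.34028; data precision n/σ² = 30/1.47² = 13.8831.
Posterior precision = 4.34028 + 13.8831 = 18.2234, giving posterior SD = 1/√18.2234 = 0.234.
Posterior mean = (4.34028·0.41 + 13.8831·-0.34) / 18.2234 = -0.161.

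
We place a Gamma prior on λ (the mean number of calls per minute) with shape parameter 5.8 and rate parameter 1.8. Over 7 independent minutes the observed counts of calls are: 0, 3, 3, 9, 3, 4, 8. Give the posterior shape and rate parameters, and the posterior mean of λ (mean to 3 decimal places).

Posterior: Gamma(shape=35.8, rate=8.8); mean ≈ 4.068

The Poisson likelihood adds the total count to the shape and the number of exposure periods to the rate. Here ∑xᵢ = 30 and n = 7, so shape 5.8→35.8 and rate 1.8→8.8.
Posterior mean = shape/rate = 35.8/8.8 = 4.068.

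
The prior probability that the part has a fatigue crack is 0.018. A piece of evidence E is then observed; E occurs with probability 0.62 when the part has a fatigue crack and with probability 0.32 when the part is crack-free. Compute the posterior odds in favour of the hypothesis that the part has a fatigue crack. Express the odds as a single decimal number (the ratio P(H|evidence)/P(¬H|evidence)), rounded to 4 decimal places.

Prior odds = 0.018/(1−0.018) = 0.018330.
Likelihood ratio for E = 0.62/0.32 = 1.9375.
Posterior odds = prior odds × LR = 0.035514.

Posterior odds ≈ 0.0355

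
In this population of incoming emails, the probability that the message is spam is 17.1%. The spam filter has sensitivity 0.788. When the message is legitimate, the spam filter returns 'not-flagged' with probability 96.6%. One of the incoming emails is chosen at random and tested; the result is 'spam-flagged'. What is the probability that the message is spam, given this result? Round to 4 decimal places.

P(H | E) ≈ 0.8270

Write H for 'the message is spam'. Prior odds H:¬H = 0.171/0.829 = 0.20627. For the 'spam-flagged' outcome, the likelihood ratio is 0.788/0.034 = 23.176.
Posterior odds = 0.20627 × 23.176 = 4.7807, so P(H|E) = 4.7807/(1+4.7807) = 0.8270.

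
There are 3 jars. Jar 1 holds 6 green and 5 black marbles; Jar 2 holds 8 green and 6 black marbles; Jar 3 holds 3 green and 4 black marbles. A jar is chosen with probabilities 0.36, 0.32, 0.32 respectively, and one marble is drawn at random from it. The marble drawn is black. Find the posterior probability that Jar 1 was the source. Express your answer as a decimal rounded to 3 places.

P(black|Jar 1) = 0.4545; P(black|Jar 2) = 0.4286; P(black|Jar 3) = 0.5714.
Prior × likelihood for each source: 0.36·0.4545=0.1636, 0.32·0.4286=0.1371, 0.32·0.5714=0.1829. Summing gives P(black) = 0.48364.
P(Jar 1 | black) = 0.1636 / 0.48364 = 0.338.

Posterior probability ≈ 0.338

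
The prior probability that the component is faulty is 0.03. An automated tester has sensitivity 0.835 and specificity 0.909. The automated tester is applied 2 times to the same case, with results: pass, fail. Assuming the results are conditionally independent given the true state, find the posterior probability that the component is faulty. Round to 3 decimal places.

Let H be the event that the component is faulty; start with P(H) = 0.03. P('fail'|H) = 0.835, P('fail'|¬H) = 0.091.
Update on result 1 ('pass'): P(H) ← 0.165·0.0300 / (0.165·0.0300 + 0.909·0.9700) = 0.0049500/0.88668 = 0.0056.
Update on result 2 ('fail'): P(H) ← 0.835·0.0056 / (0.835·0.0056 + 0.091·0.9944) = 0.0046615/0.095153 = 0.0490.

Posterior P(H) ≈ 0.049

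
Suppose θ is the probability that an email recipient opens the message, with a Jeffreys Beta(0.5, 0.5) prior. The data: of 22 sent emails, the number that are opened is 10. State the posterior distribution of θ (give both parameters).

Posterior: Beta(10.5, 12.5)

The binomial likelihood is conjugate to the Beta prior: with 10 successes and 12 failures, the posterior is Beta(0.5+10, 0.5+12) = Beta(10.5, 12.5).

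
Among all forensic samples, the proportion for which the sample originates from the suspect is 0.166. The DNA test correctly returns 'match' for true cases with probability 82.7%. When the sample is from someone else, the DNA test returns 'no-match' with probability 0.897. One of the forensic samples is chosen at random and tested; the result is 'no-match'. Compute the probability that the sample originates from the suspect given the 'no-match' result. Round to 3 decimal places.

P(H | E) ≈ 0.037

Write H for 'the sample originates from the suspect'. Prior odds H:¬H = 0.166/0.834 = 0.19904. For the 'no-match' outcome, the likelihood ratio is 0.173/0.897 = 0.19287.
Posterior odds = 0.19904 × 0.19287 = 0.038388, so P(H|E) = 0.038388/(1+0.038388) = 0.037.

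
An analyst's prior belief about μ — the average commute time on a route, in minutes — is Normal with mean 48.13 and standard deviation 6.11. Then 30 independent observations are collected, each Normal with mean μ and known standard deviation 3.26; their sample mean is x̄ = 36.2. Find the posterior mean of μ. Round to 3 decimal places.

Posterior mean ≈ 36.312

Prior precision 1/τ₀² = 1/6.11² = 0.0267866; data precision n/σ² = 30/3.26² = 2.82284.
Posterior precision = 0.0267866 + 2.82284 = 2.84963.
Posterior mean = (0.0267866·48.13 + 2.82284·36.2) / 2.84963 = 36.312.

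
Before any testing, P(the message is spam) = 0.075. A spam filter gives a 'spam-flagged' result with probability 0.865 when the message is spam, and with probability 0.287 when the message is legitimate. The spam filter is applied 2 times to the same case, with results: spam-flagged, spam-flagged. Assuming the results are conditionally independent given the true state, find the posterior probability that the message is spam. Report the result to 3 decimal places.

Let H be the event that the message is spam; start with P(H) = 0.075. P('spam-flagged'|H) = 0.865, P('spam-flagged'|¬H) = 0.287.
Update on result 1 ('spam-flagged'): P(H) ← 0.865·0.0750 / (0.865·0.0750 + 0.287·0.9250) = 0.064875/0.33035 = 0.1964.
Update on result 2 ('spam-flagged'): P(H) ← 0.865·0.1964 / (0.865·0.1964 + 0.287·0.8036) = 0.16987/0.40051 = 0.4241.

Posterior P(H) ≈ 0.424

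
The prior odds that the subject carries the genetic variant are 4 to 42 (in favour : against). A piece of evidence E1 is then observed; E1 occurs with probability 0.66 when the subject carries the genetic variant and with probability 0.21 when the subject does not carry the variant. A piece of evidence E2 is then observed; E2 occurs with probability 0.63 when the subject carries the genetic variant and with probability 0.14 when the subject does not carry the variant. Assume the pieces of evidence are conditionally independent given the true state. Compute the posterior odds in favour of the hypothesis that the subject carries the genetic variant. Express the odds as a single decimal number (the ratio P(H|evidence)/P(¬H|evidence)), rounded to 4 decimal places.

Prior odds = 4/42 = 0.095238. In log-odds, ln(0.095238) = -2.3514.
Add log likelihood ratios: ln(3.1429) + ln(4.5000) = 2.6492.
Posterior log-odds = 0.29783, so posterior odds = exp(0.29783) = 1.3469.

Posterior odds ≈ 1.3469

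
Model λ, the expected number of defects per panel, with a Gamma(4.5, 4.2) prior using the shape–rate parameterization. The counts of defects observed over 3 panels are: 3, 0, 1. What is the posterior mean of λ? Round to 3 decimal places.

Posterior mean ≈ 1.181

The Poisson likelihood adds the total count to the shape and the number of exposure periods to the rate. Here ∑xᵢ = 4 and n = 3, so shape 4.5→8.5 and rate 4.2→7.2.
Posterior mean = shape/rate = 8.5/7.2 = 1.181.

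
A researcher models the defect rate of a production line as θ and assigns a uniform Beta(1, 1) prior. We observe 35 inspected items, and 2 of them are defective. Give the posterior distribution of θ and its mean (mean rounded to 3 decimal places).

Posterior: Beta(3, 34); mean ≈ 0.081

Observing 2 successes and 33 failures updates Beta(1, 1) by adding the success and failure counts to the two shape parameters: α = 1+2 = 3, β = 1+33 = 34.
Posterior mean = α/(α+β) = 3/37 = 0.081.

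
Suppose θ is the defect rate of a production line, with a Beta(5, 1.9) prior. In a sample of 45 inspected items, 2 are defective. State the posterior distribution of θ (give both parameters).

Posterior: Beta(7, 44.9)

The binomial likelihood is conjugate to the Beta prior: with 2 successes and 43 failures, the posterior is Beta(5+2, 1.9+43) = Beta(7, 44.9).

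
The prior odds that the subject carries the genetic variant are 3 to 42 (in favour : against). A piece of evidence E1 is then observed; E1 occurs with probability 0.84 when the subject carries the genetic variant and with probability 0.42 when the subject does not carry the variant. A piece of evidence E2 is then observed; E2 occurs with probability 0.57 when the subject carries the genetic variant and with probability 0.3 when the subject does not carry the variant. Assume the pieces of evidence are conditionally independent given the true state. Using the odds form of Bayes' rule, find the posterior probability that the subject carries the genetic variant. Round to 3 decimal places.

Posterior probability ≈ 0.213

Prior odds = 3/42 = 0.071429. In log-odds, ln(0.071429) = -2.6391.
Add log likelihood ratios: ln(2.0000) + ln(1.9000) = 1.3350.
Posterior log-odds = -1.3041, so posterior odds = exp(-1.3041) = 0.27143. Converting, P(H|E) = 0.27143/1.2714 = 0.213.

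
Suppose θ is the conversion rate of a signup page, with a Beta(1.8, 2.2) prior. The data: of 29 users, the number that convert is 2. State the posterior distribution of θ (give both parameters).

Posterior: Beta(3.8, 29.2)

The binomial likelihood is conjugate to the Beta prior: with 2 successes and 27 failures, the posterior is Beta(1.8+2, 2.2+27) = Beta(3.8, 29.2).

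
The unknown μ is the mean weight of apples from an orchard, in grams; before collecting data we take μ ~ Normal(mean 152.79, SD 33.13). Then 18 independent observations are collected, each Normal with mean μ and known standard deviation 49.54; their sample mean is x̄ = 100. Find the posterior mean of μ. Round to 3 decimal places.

Posterior mean ≈ 105.833

With known σ, the Normal prior is conjugate. Weight on the data is w = (n/σ²)/(n/σ² + 1/τ₀²) = 0.00733433/(0.00733433+0.00091108) = 0.88950.
Posterior mean = w·x̄ + (1−w)·μ₀ = 0.88950·100 + 0.11050·152.79 = 105.833.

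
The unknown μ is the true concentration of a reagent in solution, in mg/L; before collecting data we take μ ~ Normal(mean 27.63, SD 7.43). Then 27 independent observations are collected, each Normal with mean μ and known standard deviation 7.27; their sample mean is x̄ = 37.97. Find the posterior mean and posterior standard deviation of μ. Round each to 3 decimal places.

With known σ, the Normal prior is conjugate. Weight on the data is w = (n/σ²)/(n/σ² + 1/τ₀²) = 0.510852/(0.510852+0.0181143) = 0.96576.
Posterior mean = w·x̄ + (1−w)·μ₀ = 0.96576·37.97 + 0.034245·27.63 = 37.616. Posterior variance = 1/(0.510852+0.0181143) = 1.89048, so SD = 1.375.

Posterior mean ≈ 37.616; posterior SD ≈ 1.375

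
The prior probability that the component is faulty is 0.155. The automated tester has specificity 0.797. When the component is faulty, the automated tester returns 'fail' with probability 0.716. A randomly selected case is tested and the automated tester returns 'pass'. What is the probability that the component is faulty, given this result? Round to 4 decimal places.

P(H | E) ≈ 0.0614

Write H for 'the component is faulty'. Prior odds H:¬H = 0.155/0.845 = 0.18343. For the 'pass' outcome, the likelihood ratio is 0.284/0.797 = 0.35634.
Posterior odds = 0.18343 × 0.35634 = 0.065363, so P(H|E) = 0.065363/(1+0.065363) = 0.0614.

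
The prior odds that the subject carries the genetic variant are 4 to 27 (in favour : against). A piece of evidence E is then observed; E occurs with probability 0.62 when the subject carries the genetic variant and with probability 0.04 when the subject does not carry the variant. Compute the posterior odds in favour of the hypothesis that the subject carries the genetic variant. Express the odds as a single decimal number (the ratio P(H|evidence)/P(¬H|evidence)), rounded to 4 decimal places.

Prior odds = 4/27 = 0.14815. In log-odds, ln(0.14815) = -1.9095.
Add log likelihood ratio: ln(15.500) = 2.7408.
Posterior log-odds = 0.83130, so posterior odds = exp(0.83130) = 2.2963.

Posterior odds ≈ 2.2963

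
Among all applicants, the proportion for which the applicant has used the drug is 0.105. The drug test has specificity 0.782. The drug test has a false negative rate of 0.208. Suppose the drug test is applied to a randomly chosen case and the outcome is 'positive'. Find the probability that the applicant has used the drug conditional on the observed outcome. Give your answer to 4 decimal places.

P(H | E) ≈ 0.2988

Write H for 'the applicant has used the drug'. Prior odds H:¬H = 0.105/0.895 = 0.11732. For the 'positive' outcome, the likelihood ratio is 0.792/0.218 = 3.6330.
Posterior odds = 0.11732 × 3.6330 = 0.42622, so P(H|E) = 0.42622/(1+0.42622) = 0.2988.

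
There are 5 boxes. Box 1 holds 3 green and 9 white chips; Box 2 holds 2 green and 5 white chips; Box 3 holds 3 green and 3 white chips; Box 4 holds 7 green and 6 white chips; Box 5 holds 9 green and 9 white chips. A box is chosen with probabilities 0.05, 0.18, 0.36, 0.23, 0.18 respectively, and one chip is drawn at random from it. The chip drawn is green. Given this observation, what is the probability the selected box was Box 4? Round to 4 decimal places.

Posterior probability ≈ 0.2705

Tabulate prior·likelihood by source: [1] prior 0.05, lik 0.25, product 0.01250; [2] prior 0.18, lik 0.2857, product 0.05143; [3] prior 0.36, lik 0.5, product 0.1800; [4] prior 0.23, lik 0.5385, product 0.1238; [5] prior 0.18, lik 0.5, product 0.09000.
Normalizing constant = 0.45777; the posterior for Box 4 is its product over the sum, 0.1238/0.45777 = 0.2705.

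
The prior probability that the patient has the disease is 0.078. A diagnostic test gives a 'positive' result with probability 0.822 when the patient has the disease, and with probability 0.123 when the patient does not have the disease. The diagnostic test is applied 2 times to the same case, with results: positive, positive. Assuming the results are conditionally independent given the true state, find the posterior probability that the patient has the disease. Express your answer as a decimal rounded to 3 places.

Posterior P(H) ≈ 0.791

Let H be the event that the patient has the disease; start with P(H) = 0.078. P('positive'|H) = 0.822, P('positive'|¬H) = 0.123.
Update on result 1 ('positive'): P(H) ← 0.822·0.0780 / (0.822·0.0780 + 0.123·0.9220) = 0.064116/0.17752 = 0.3612.
Update on result 2 ('positive'): P(H) ← 0.822·0.3612 / (0.822·0.3612 + 0.123·0.6388) = 0.29688/0.37546 = 0.7907.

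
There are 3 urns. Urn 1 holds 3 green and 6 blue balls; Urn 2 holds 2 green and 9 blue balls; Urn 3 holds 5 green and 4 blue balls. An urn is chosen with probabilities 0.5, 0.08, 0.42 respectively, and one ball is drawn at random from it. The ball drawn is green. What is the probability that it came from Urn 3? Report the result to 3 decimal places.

Posterior probability ≈ 0.563

P(green|Urn 1) = 0.3333; P(green|Urn 2) = 0.1818; P(green|Urn 3) = 0.5556.
Prior × likelihood for each source: 0.5·0.3333=0.1667, 0.08·0.1818=0.01455, 0.42·0.5556=0.2333. Summing gives P(green) = 0.41455.
P(Urn 3 | green) = 0.2333 / 0.41455 = 0.563.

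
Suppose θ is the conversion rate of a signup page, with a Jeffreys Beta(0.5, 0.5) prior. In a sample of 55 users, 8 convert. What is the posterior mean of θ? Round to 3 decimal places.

Observing 8 successes and 47 failures updates Beta(0.5, 0.5) by adding the success and failure counts to the two shape parameters: α = 0.5+8 = 8.5, β = 0.5+47 = 47.5.
Posterior mean = α/(α+β) = 8.5/56 = 0.152.

Posterior mean ≈ 0.152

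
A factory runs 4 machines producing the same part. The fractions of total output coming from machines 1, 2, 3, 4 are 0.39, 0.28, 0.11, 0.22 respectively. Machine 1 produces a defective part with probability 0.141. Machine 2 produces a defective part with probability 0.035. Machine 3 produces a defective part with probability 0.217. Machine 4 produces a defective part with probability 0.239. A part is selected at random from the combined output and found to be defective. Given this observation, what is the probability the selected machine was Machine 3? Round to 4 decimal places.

Tabulate prior·likelihood by source: [1] prior 0.39, lik 0.141, product 0.05499; [2] prior 0.28, lik 0.035, product 0.009800; [3] prior 0.11, lik 0.217, product 0.02387; [4] prior 0.22, lik 0.239, product 0.05258.
Normalizing constant = 0.14124; the posterior for Machine 3 is its product over the sum, 0.02387/0.14124 = 0.1690.

Posterior probability ≈ 0.1690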